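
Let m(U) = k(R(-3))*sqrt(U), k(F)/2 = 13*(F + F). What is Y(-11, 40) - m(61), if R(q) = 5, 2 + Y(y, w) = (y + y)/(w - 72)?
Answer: -21/16 - 260*sqrt(61) ≈ -2032.0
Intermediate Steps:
Y(y, w) = -2 + 2*y/(-72 + w) (Y(y, w) = -2 + (y + y)/(w - 72) = -2 + (2*y)/(-72 + w) = -2 + 2*y/(-72 + w))
k(F) = 52*F (k(F) = 2*(13*(F + F)) = 2*(13*(2*F)) = 2*(26*F) = 52*F)
m(U) = 260*sqrt(U) (m(U) = (52*5)*sqrt(U) = 260*sqrt(U))
Y(-11, 40) - m(61) = 2*(72 - 11 - 1*40)/(-72 + 40) - 260*sqrt(61) = 2*(72 - 11 - 40)/(-32) - 260*sqrt(61) = 2*(-1/32)*21 - 260*sqrt(61) = -21/16 - 260*sqrt(61)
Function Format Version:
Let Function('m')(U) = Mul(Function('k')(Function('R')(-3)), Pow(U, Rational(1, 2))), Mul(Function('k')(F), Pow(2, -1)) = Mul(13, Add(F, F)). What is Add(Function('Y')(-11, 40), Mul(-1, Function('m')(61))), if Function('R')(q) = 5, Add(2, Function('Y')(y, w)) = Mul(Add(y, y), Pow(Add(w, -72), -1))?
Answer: Add(Rational(-21, 16), Mul(-260, Pow(61, Rational(1, 2)))) ≈ -2032.0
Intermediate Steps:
Function('Y')(y, w) = Add(-2, Mul(2, y, Pow(Add(-72, w), -1))) (Function('Y')(y, w) = Add(-2, Mul(Add(y, y), Pow(Add(w, -72), -1))) = Add(-2, Mul(Mul(2, y), Pow(Add(-72, w), -1))) = Add(-2, Mul(2, y, Pow(Add(-72, w), -1))))
Function('k')(F) = Mul(52, F) (Function('k')(F) = Mul(2, Mul(13, Add(F, F))) = Mul(2, Mul(13, Mul(2, F))) = Mul(2, Mul(26, F)) = Mul(52, F))
Function('m')(U) = Mul(260, Pow(U, Rational(1, 2))) (Function('m')(U) = Mul(Mul(52, 5), Pow(U, Rational(1, 2))) = Mul(260, Pow(U, Rational(1, 2))))
Add(Function('Y')(-11, 40), Mul(-1, Function('m')(61))) = Add(Mul(2, Pow(Add(-72, 40), -1), Add(72, -11, Mul(-1, 40))), Mul(-1, Mul(260, Pow(61, Rational(1, 2))))) = Add(Mul(2, Pow(-32, -1), Add(72, -11, -40)), Mul(-260, Pow(61, Rational(1, 2)))) = Add(Mul(2, Rational(-1, 32), 21), Mul(-260, Pow(61, Rational(1, 2)))) = Add(Rational(-21, 16), Mul(-260, Pow(61, Rational(1, 2))))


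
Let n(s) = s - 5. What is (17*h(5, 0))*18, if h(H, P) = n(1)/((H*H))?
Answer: -1224/25 ≈ -48.960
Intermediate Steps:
n(s) = -5 + s
h(H, P) = -4/H² (h(H, P) = (-5 + 1)/((H*H)) = -4/H²)
(17*h(5, 0))*18 = (17*(-4/5²))*18 = (17*(-4*1/25))*18 = (17*(-4/25))*18 = -68/25*18 = -1224/25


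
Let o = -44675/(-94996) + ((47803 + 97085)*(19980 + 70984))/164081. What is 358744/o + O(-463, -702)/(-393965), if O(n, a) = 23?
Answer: 2202927593650717750379/493250426311350848855 ≈ 4.4661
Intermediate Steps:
o = 1252015854990547/15587038676 (o = -44675*(-1/94996) + (144888*90964)*(1/164081) = 44675/94996 + 13179592032*(1/164081) = 44675/94996 + 13179592032/164081 = 1252015854990547/15587038676 ≈ 80324.)
358744/o + O(-463, -702)/(-393965) = 358744/(1252015854990547/15587038676) + 23/(-393965) = 358744*(15587038676/1252015854990547) + 23*(-1/393965) = 5591756602782944/1252015854990547 - 23/393965 = 2202927593650717750379/493250426311350848855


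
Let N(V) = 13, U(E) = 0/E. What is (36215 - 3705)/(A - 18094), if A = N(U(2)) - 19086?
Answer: -32510/37167 ≈ -0.87470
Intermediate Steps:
U(E) = 0
A = -19073 (A = 13 - 19086 = -19073)
(36215 - 3705)/(A - 18094) = (36215 - 3705)/(-19073 - 18094) = 32510/(-37167) = 32510*(-1/37167) = -32510/37167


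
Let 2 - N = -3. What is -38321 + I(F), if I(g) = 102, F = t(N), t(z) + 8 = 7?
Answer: -38219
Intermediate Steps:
N = 5 (N = 2 - 1*(-3) = 2 + 3 = 5)
t(z) = -1 (t(z) = -8 + 7 = -1)
F = -1
-38321 + I(F) = -38321 + 102 = -38219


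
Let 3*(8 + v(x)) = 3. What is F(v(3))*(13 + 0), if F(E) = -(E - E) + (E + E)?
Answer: -182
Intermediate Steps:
v(x) = -7 (v(x) = -8 + (⅓)*3 = -8 + 1 = -7)
F(E) = 2*E (F(E) = -1*0 + 2*E = 0 + 2*E = 2*E)
F(v(3))*(13 + 0) = (2*(-7))*(13 + 0) = -14*13 = -182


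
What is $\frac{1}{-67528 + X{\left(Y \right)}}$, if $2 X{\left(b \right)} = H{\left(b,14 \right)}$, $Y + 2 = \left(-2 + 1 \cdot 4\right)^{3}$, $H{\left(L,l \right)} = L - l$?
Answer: $- \frac{1}{67532} \approx -1.4808 \cdot 10^{-5}$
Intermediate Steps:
$Y = 6$ ($Y = -2 + \left(-2 + 1 \cdot 4\right)^{3} = -2 + \left(-2 + 4\right)^{3} = -2 + 2^{3} = -2 + 8 = 6$)
$X{\left(b \right)} = -7 + \frac{b}{2}$ ($X{\left(b \right)} = \frac{b - 14}{2} = \frac{-14 + b}{2} = -7 + \frac{b}{2}$)
$\frac{1}{-67528 + X{\left(Y \right)}} = \frac{1}{-67528 + \left(-7 + \frac{1}{2} \cdot 6\right)} = \frac{1}{-67528 + \left(-7 + 3\right)} = \frac{1}{-67528 - 4} = \frac{1}{-67532} = - \frac{1}{67532}$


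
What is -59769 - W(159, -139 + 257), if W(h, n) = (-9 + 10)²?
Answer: -59770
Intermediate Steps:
W(h, n) = 1 (W(h, n) = 1² = 1)
-59769 - W(159, -139 + 257) = -59769 - 1*1 = -59769 - 1 = -59770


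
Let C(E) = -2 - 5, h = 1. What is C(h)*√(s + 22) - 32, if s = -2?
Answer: -32 - 14*√5 ≈ -63.305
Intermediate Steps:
C(E) = -7
C(h)*√(s + 22) - 32 = -7*√(-2 + 22) - 32 = -14*√5 - 32 = -32 - 14*√5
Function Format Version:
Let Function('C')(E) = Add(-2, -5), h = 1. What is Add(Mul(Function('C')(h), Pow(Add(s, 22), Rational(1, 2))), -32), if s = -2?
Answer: Add(-32, Mul(-14, Pow(5, Rational(1, 2)))) ≈ -63.305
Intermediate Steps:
Function('C')(E) = -7
Add(Mul(Function('C')(h), Pow(Add(s, 22), Rational(1, 2))), -32) = Add(Mul(-7, Pow(Add(-2, 22), Rational(1, 2))), -32) = Add(Mul(-7, Pow(20, Rational(1, 2))), -32) = Add(Mul(-7, Mul(2, Pow(5, Rational(1, 2)))), -32) = Add(Mul(-14, Pow(5, Rational(1, 2))), -32) = Add(-32, Mul(-14, Pow(5, Rational(1, 2))))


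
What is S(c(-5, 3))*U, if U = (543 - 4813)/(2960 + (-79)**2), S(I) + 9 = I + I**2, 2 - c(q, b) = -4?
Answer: -46970/3067 ≈ -15.315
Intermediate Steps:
c(q, b) = 6 (c(q, b) = 2 - 1*(-4) = 2 + 4 = 6)
S(I) = -9 + I + I**2 (S(I) = -9 + (I + I**2) = -9 + I + I**2)
U = -4270/9201 (U = -4270/(2960 + 6241) = -4270/9201 ≈ -0.46408)
S(c(-5, 3))*U = (-9 + 6 + 6**2)*(-4270/9201) = (-9 + 6 + 36)*(-4270/9201) = 33*(-4270/9201) = -46970/3067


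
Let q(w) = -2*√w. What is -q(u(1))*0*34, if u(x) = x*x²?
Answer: 0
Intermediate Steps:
u(x) = x³
-q(u(1))*0*34 = --2*√(1³)*0*34 = --2*√1*0*34 = --2*1*0*34 = -(-2*0)*34 = -0*34 = -1*0 = 0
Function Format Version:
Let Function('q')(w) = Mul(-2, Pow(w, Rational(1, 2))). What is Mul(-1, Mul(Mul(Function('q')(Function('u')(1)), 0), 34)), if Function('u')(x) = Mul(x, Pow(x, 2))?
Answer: 0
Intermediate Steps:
Function('u')(x) = Pow(x, 3)
Mul(-1, Mul(Mul(Function('q')(Function('u')(1)), 0), 34)) = Mul(-1, Mul(Mul(Mul(-2, Pow(Pow(1, 3), Rational(1, 2))), 0), 34)) = Mul(-1, Mul(Mul(Mul(-2, Pow(1, Rational(1, 2))), 0), 34)) = Mul(-1, Mul(Mul(Mul(-2, 1), 0), 34)) = Mul(-1, Mul(Mul(-2, 0), 34)) = Mul(-1, Mul(0, 34)) = Mul(-1, 0) = 0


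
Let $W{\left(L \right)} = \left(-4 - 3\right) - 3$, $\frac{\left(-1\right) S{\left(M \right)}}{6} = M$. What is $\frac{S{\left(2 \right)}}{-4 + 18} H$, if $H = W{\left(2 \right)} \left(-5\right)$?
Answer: $- \frac{300}{7} \approx -42.857$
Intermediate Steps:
$S{\left(M \right)} = - 6 M$
$W{\left(L \right)} = -10$ ($W{\left(L \right)} = -7 - 3 = -10$)
$H = 50$ ($H = \left(-10\right) \left(-5\right) = 50$)
$\frac{S{\left(2 \right)}}{-4 + 18} H = \frac{\left(-6\right) 2}{-4 + 18} \cdot 50 = \frac{1}{14} \left(-12\right) 50 = \left(- \frac{6}{7}\right) 50 = - \frac{300}{7}$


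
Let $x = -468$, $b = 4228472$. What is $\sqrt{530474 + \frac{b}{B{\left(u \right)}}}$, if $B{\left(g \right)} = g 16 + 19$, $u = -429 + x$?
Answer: $\frac{\sqrt{108917260618210}}{14333} \approx 728.13$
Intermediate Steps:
$u = -897$ ($u = -429 - 468 = -897$)
$B{\left(g \right)} = 19 + 16 g$ ($B{\left(g \right)} = 16 g + 19 = 19 + 16 g$)
$\sqrt{530474 + \frac{b}{B{\left(u \right)}}} = \sqrt{530474 + \frac{4228472}{19 + 16 \left(-897\right)}} = \sqrt{530474 + \frac{4228472}{19 - 14352}} = \sqrt{530474 + \frac{4228472}{-14333}} = \sqrt{530474 + 4228472 \left(- \frac{1}{14333}\right)} = \sqrt{530474 - \frac{4228472}{14333}} = \sqrt{\frac{7599055370}{14333}} = \frac{\sqrt{108917260618210}}{14333}$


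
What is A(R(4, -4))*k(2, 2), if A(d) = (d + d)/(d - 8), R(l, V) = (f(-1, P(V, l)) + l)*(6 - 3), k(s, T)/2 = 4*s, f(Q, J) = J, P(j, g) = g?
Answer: 48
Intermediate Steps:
k(s, T) = 8*s (k(s, T) = 2*(4*s) = 8*s)
R(l, V) = 6*l (R(l, V) = (l + l)*(6 - 3) = (2*l)*3 = 6*l)
A(d) = 2*d/(-8 + d) (A(d) = (2*d)/(-8 + d) = 2*d/(-8 + d))
A(R(4, -4))*k(2, 2) = (2*(6*4)/(-8 + 6*4))*(8*2) = (2*24/(-8 + 24))*16 = (2*24/16)*16 = (2*24*(1/16))*16 = 3*16 = 48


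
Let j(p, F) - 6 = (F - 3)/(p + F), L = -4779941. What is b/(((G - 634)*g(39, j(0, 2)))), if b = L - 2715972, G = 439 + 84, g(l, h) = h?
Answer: 14991826/1221 ≈ 12278.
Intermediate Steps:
j(p, F) = 6 + (-3 + F)/(F + p) (j(p, F) = 6 + (F - 3)/(p + F) = 6 + (-3 + F)/(F + p))
G = 523
b = -7495913 (b = -4779941 - 2715972 = -7495913)
b/(((G - 634)*g(39, j(0, 2)))) = -7495913*(2 + 0)/((523 - 634)*(-3 + 6*0 + 7*2)) = -7495913*(-2/(111*(-3 + 0 + 14))) = -7495913/((-111*11/2)) = -7495913/(-1221/2) = -7495913*(-2/1221) = 14991826/1221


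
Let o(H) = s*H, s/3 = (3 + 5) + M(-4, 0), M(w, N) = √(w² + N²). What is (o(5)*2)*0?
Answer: 0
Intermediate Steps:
M(w, N) = √(N² + w²)
s = 36 (s = 3*((3 + 5) + √(0² + (-4)²)) = 3*(8 + √(0 + 16)) = 3*(8 + √16) = 3*(8 + 4) = 3*12 = 36)
o(H) = 36*H
(o(5)*2)*0 = ((36*5)*2)*0 = (180*2)*0 = 360*0 = 0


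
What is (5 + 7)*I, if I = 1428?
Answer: 17136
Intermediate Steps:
(5 + 7)*I = (5 + 7)*1428 = 12*1428 = 17136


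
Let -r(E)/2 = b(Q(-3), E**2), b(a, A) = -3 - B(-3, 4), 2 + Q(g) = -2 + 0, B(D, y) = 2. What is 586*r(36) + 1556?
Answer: 7416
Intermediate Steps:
Q(g) = -4 (Q(g) = -2 + (-2 + 0) = -2 - 2 = -4)
b(a, A) = -5 (b(a, A) = -3 - 1*2 = -3 - 2 = -5)
r(E) = 10 (r(E) = -2*(-5) = 10)
586*r(36) + 1556 = 586*10 + 1556 = 5860 + 1556 = 7416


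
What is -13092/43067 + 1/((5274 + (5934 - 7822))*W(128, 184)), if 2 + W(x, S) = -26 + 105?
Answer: -3413329357/11228514374 ≈ -0.30399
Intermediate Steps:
W(x, S) = 77 (W(x, S) = -2 + (-26 + 105) = -2 + 79 = 77)
-13092/43067 + 1/((5274 + (5934 - 7822))*W(128, 184)) = -13092/43067 + 1/((5274 + (5934 - 7822))*77) = -13092*1/43067 + (1/77)/(5274 - 1888) = -13092/43067 + (1/77)/3386 = -13092/43067 + (1/3386)*(1/77) = -13092/43067 + 1/260722 = -3413329357/11228514374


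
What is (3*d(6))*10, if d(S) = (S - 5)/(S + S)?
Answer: 5/2 ≈ 2.5000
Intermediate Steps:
d(S) = (-5 + S)/(2*S) (d(S) = (-5 + S)/((2*S)) = (-5 + S)*(1/(2*S)) = (-5 + S)/(2*S))
(3*d(6))*10 = (3*((1/2)*(-5 + 6)/6))*10 = (3*((1/2)*(1/6)*1))*10 = (3*(1/12))*10 = (1/4)*10 = 5/2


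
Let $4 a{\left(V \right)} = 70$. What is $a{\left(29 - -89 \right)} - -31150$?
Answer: $\frac{62335}{2} \approx 31168.0$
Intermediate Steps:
$a{\left(V \right)} = \frac{35}{2}$ ($a{\left(V \right)} = \frac{1}{4} \cdot 70 = \frac{35}{2}$)
$a{\left(29 - -89 \right)} - -31150 = \frac{35}{2} - -31150 = \frac{35}{2} + 31150 = \frac{62335}{2}$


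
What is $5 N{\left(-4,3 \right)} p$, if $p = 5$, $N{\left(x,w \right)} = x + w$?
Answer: $-25$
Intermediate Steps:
$N{\left(x,w \right)} = w + x$
$5 N{\left(-4,3 \right)} p = 5 \left(3 - 4\right) 5 = 5 \left(-1\right) 5 = \left(-5\right) 5 = -25$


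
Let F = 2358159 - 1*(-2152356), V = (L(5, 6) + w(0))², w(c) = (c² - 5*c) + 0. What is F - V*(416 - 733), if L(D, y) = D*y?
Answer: 4795815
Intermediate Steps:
w(c) = c² - 5*c
V = 900 (V = (5*6 + 0*(-5 + 0))² = (30 + 0*(-5))² = (30 + 0)² = 30² = 900)
F = 4510515 (F = 2358159 + 2152356 = 4510515)
F - V*(416 - 733) = 4510515 - 900*(416 - 733) = 4510515 - 900*(-317) = 4510515 - 1*(-285300) = 4510515 + 285300 = 4795815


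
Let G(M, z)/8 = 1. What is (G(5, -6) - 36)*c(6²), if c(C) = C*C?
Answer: -36288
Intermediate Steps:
G(M, z) = 8 (G(M, z) = 8*1 = 8)
c(C) = C²
(G(5, -6) - 36)*c(6²) = (8 - 36)*(6²)² = -28*36² = -28*1296 = -36288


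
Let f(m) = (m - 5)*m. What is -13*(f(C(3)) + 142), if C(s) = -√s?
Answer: -1885 - 65*√3 ≈ -1997.6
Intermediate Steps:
f(m) = m*(-5 + m) (f(m) = (-5 + m)*m = m*(-5 + m))
-13*(f(C(3)) + 142) = -13*((-√3)*(-5 - √3) + 142) = -13*(-√3*(-5 - √3) + 142) = -13*(142 - √3*(-5 - √3)) = -1846 + 13*√3*(-5 - √3)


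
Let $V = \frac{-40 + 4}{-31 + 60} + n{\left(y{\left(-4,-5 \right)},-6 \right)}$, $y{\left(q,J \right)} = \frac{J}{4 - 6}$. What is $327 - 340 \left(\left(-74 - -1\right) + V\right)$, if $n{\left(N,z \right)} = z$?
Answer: $\frac{800663}{29} \approx 27609.0$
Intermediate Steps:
$y{\left(q,J \right)} = - \frac{J}{2}$ ($y{\left(q,J \right)} = \frac{J}{4 - 6} = \frac{J}{-2} = J \left(- \frac{1}{2}\right) = - \frac{J}{2}$)
$V = - \frac{210}{29}$ ($V = \frac{-40 + 4}{-31 + 60} - 6 = - \frac{36}{29} - 6 = - \frac{210}{29} \approx -7.2414$)
$327 - 340 \left(\left(-74 - -1\right) + V\right) = 327 - 340 \left(\left(-74 - -1\right) - \frac{210}{29}\right) = 327 - 340 \left(\left(-74 + 1\right) - \frac{210}{29}\right) = 327 - 340 \left(-73 - \frac{210}{29}\right) = 327 - - \frac{791180}{29} = 327 + \frac{791180}{29} = \frac{800663}{29}$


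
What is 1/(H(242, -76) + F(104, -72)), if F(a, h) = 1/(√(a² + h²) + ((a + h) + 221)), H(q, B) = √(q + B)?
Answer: (253 + 40*√10)/(1 + √166*(253 + 40*√10)) ≈ 0.077599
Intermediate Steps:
H(q, B) = √(B + q)
F(a, h) = 1/(221 + a + h + √(a² + h²)) (F(a, h) = 1/(√(a² + h²) + (221 + a + h)) = 1/(221 + a + h + √(a² + h²)))
1/(H(242, -76) + F(104, -72)) = 1/(√(-76 + 242) + 1/(221 + 104 - 72 + √(104² + (-72)²))) = 1/(√166 + 1/(221 + 104 - 72 + √(10816 + 5184))) = 1/(√166 + 1/(221 + 104 - 72 + √16000)) = 1/(√166 + 1/(221 + 104 - 72 + 40*√10)) = 1/(√166 + 1/(253 + 40*√10))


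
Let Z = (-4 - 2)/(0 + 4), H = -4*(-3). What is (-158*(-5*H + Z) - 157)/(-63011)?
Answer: -9560/63011 ≈ -0.15172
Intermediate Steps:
H = 12
Z = -3/2 (Z = -6/4 = -6*¼ = -3/2 ≈ -1.5000)
(-158*(-5*H + Z) - 157)/(-63011) = (-158*(-5*12 - 3/2) - 157)/(-63011) = (-158*(-60 - 3/2) - 157)*(-1/63011) = (-158*(-123/2) - 157)*(-1/63011) = (9717 - 157)*(-1/63011) = 9560*(-1/63011) = -9560/63011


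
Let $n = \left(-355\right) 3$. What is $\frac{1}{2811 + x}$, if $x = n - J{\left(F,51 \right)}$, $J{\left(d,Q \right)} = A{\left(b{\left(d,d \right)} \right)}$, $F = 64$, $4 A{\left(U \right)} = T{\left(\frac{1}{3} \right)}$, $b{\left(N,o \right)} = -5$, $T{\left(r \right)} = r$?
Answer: $\frac{12}{20951} \approx 0.00057277$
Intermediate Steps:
$A{\left(U \right)} = \frac{1}{12}$ ($A{\left(U \right)} = \frac{1}{4 \cdot 3} = \frac{1}{4} \cdot \frac{1}{3} = \frac{1}{12}$)
$J{\left(d,Q \right)} = \frac{1}{12}$
$n = -1065$
$x = - \frac{12781}{12}$ ($x = -1065 - \frac{1}{12} = - \frac{12781}{12} \approx -1065.1$)
$\frac{1}{2811 + x} = \frac{1}{2811 - \frac{12781}{12}} = \frac{1}{\frac{20951}{12}} = \frac{12}{20951}$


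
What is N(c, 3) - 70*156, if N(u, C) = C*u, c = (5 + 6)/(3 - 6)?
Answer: -10931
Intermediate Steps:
c = -11/3 (c = 11/(-3) = 11*(-1/3) = -11/3 ≈ -3.6667)
N(c, 3) - 70*156 = 3*(-11/3) - 70*156 = -11 - 10920 = -10931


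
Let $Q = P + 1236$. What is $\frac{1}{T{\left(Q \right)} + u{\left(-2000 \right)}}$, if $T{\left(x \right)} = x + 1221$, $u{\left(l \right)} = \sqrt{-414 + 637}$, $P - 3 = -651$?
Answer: $\frac{1809}{3272258} - \frac{\sqrt{223}}{3272258} \approx 0.00054827$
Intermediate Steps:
$P = -648$ ($P = 3 - 651 = -648$)
$u{\left(l \right)} = \sqrt{223}$
$Q = 588$ ($Q = -648 + 1236 = 588$)
$T{\left(x \right)} = 1221 + x$
$\frac{1}{T{\left(Q \right)} + u{\left(-2000 \right)}} = \frac{1}{\left(1221 + 588\right) + \sqrt{223}} = \frac{1}{1809 + \sqrt{223}}$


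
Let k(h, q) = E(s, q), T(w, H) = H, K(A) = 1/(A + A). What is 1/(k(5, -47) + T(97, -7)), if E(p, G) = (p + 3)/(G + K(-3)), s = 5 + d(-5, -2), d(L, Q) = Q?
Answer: -283/2017 ≈ -0.14031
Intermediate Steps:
K(A) = 1/(2*A)
s = 3 (s = 5 - 2 = 3)
E(p, G) = (3 + p)/(-⅙ + G) (E(p, G) = (p + 3)/(G + (½)/(-3)) = (3 + p)/(G + (½)*(-⅓)) = (3 + p)/(G - ⅙) = (3 + p)/(-⅙ + G))
k(h, q) = 36/(-1 + 6*q) (k(h, q) = 6*(3 + 3)/(-1 + 6*q) = 6*6/(-1 + 6*q) = 36/(-1 + 6*q))
1/(k(5, -47) + T(97, -7)) = 1/(36/(-1 + 6*(-47)) - 7) = 1/(36/(-1 - 282) - 7) = 1/(36/(-283) - 7) = 1/(36*(-1/283) - 7) = 1/(-36/283 - 7) = 1/(-2017/283) = -283/2017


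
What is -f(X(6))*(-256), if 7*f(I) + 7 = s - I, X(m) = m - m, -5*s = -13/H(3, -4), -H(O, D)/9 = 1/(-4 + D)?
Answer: -54016/315 ≈ -171.48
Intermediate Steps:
H(O, D) = -9/(-4 + D)
s = 104/45 (s = -(-13)/(5*((-9/(-4 - 4)))) = -(-13)/(5*((-9/(-8)))) = -(-13)/(5*((-9*(-⅛)))) = -(-13)/(5*9/8) = -(-13)*8/(5*9) = -⅕*(-104/9) = 104/45 ≈ 2.3111)
X(m) = 0
f(I) = -211/315 - I/7 (f(I) = -1 + (104/45 - I)/7 = -1 + (104/315 - I/7) = -211/315 - I/7)
-f(X(6))*(-256) = -(-211/315 - ⅐*0)*(-256) = -(-211/315 + 0)*(-256) = -1*(-211/315)*(-256) = (211/315)*(-256) = -54016/315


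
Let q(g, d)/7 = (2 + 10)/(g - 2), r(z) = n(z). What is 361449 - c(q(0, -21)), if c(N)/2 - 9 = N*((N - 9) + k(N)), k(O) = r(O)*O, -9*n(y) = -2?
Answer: 356363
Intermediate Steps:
n(y) = 2/9 (n(y) = -⅑*(-2) = 2/9)
r(z) = 2/9
q(g, d) = 84/(-2 + g) (q(g, d) = 7*((2 + 10)/(g - 2)) = 7*(12/(-2 + g)) = 84/(-2 + g))
k(O) = 2*O/9
c(N) = 18 + 2*N*(-9 + 11*N/9) (c(N) = 18 + 2*(N*((N - 9) + 2*N/9)) = 18 + 2*(N*((-9 + N) + 2*N/9)) = 18 + 2*(N*(-9 + 11*N/9)) = 18 + 2*N*(-9 + 11*N/9))
361449 - c(q(0, -21)) = 361449 - (18 - 1512/(-2 + 0) + 22*(84/(-2 + 0))²/9) = 361449 - (18 - 1512/(-2) + 22*(84/(-2))²/9) = 361449 - (18 - 1512*(-1)/2 + 22*(84*(-½))²/9) = 361449 - (18 - 18*(-42) + (22/9)*(-42)²) = 361449 - (18 + 756 + (22/9)*1764) = 361449 - (18 + 756 + 4312) = 361449 - 1*5086 = 361449 - 5086 = 356363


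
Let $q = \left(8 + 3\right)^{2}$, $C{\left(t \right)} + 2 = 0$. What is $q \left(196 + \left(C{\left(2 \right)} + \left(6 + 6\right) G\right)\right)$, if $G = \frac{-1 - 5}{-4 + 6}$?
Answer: $19118$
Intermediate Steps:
$C{\left(t \right)} = -2$ ($C{\left(t \right)} = -2 + 0 = -2$)
$G = -3$ ($G = - \frac{6}{2} = \left(-6\right) \frac{1}{2} = -3$)
$q = 121$ ($q = 11^{2} = 121$)
$q \left(196 + \left(C{\left(2 \right)} + \left(6 + 6\right) G\right)\right) = 121 \left(196 + \left(-2 + \left(6 + 6\right) \left(-3\right)\right)\right) = 121 \left(196 + \left(-2 + 12 \left(-3\right)\right)\right) = 121 \left(196 - 38\right) = 121 \cdot 158 = 19118$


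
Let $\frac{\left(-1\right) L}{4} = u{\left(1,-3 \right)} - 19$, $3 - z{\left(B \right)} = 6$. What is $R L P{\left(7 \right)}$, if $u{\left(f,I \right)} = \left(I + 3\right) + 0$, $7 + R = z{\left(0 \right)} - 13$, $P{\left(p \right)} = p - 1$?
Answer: $-10488$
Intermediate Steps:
$P{\left(p \right)} = -1 + p$ ($P{\left(p \right)} = p - 1 = -1 + p$)
$z{\left(B \right)} = -3$ ($z{\left(B \right)} = 3 - 6 = -3$)
$R = -23$ ($R = -7 - 16 = -23$)
$u{\left(f,I \right)} = 3 + I$ ($u{\left(f,I \right)} = \left(3 + I\right) + 0 = 3 + I$)
$L = 76$ ($L = - 4 \left(\left(3 - 3\right) - 19\right) = - 4 \left(0 - 19\right) = \left(-4\right) \left(-19\right) = 76$)
$R L P{\left(7 \right)} = \left(-23\right) 76 \left(-1 + 7\right) = \left(-1748\right) 6 = -10488$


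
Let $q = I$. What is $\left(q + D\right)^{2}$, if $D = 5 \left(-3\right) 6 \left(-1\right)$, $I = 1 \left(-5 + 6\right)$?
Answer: $8281$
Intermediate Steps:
$I = 1$ ($I = 1 \cdot 1 = 1$)
$q = 1$
$D = 90$ ($D = \left(-15\right) 6 \left(-1\right) = \left(-90\right) \left(-1\right) = 90$)
$\left(q + D\right)^{2} = \left(1 + 90\right)^{2} = 91^{2} = 8281$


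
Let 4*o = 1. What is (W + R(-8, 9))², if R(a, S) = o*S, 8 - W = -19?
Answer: 13689/16 ≈ 855.56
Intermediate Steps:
W = 27 (W = 8 - 1*(-19) = 8 + 19 = 27)
o = ¼ (o = (¼)*1 = ¼ ≈ 0.25000)
R(a, S) = S/4
(W + R(-8, 9))² = (27 + (¼)*9)² = (27 + 9/4)² = (117/4)² = 13689/16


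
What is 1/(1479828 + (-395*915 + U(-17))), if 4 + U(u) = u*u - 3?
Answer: 1/1118685 ≈ 8.9391e-7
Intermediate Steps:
U(u) = -7 + u**2 (U(u) = -4 + (u*u - 3) = -4 + (u**2 - 3) = -4 + (-3 + u**2) = -7 + u**2)
1/(1479828 + (-395*915 + U(-17))) = 1/(1479828 + (-395*915 + (-7 + (-17)**2))) = 1/(1479828 + (-361425 + (-7 + 289))) = 1/(1479828 + (-361425 + 282)) = 1/(1479828 - 361143) = 1/1118685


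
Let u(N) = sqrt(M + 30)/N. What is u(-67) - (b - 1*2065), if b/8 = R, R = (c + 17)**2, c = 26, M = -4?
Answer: -12727 - sqrt(26)/67 ≈ -12727.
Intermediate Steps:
u(N) = sqrt(26)/N (u(N) = sqrt(-4 + 30)/N = sqrt(26)/N)
R = 1849 (R = (26 + 17)**2 = 43**2 = 1849)
b = 14792 (b = 8*1849 = 14792)
u(-67) - (b - 1*2065) = sqrt(26)/(-67) - (14792 - 1*2065) = sqrt(26)*(-1/67) - (14792 - 2065) = -sqrt(26)/67 - 1*12727 = -sqrt(26)/67 - 12727 = -12727 - sqrt(26)/67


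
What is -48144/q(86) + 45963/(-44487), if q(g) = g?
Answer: -119207497/212549 ≈ -560.85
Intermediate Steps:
-48144/q(86) + 45963/(-44487) = -48144/86 + 45963/(-44487) = -48144*1/86 + 45963*(-1/44487) = -24072/43 - 5107/4943 = -119207497/212549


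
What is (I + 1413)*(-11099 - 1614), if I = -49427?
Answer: 610401982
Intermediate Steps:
(I + 1413)*(-11099 - 1614) = (-49427 + 1413)*(-11099 - 1614) = -48014*(-12713) = 610401982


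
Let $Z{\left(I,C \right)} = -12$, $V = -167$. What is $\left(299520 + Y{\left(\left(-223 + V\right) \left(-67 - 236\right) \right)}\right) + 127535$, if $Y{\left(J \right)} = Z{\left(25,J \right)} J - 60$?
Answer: $-991045$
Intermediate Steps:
$Y{\left(J \right)} = -60 - 12 J$ ($Y{\left(J \right)} = - 12 J - 60 = -60 - 12 J$)
$\left(299520 + Y{\left(\left(-223 + V\right) \left(-67 - 236\right) \right)}\right) + 127535 = \left(299520 - \left(60 + 12 \left(-223 - 167\right) \left(-67 - 236\right)\right)\right) + 127535 = \left(299520 - \left(60 + 12 \left(\left(-390\right) \left(-303\right)\right)\right)\right) + 127535 = \left(299520 - 1418100\right) + 127535 = -1118580 + 127535 = -991045$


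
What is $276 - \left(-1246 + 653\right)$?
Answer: $869$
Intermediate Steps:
$276 - \left(-1246 + 653\right) = 276 - -593 = 276 + 593 = 869$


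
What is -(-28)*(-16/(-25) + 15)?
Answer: 10948/25 ≈ 437.92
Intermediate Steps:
-(-28)*(-16/(-25) + 15) = -(-28)*(-16*(-1/25) + 15) = -(-28)*(16/25 + 15) = -(-28)*391/25 = -1*(-10948/25) = 10948/25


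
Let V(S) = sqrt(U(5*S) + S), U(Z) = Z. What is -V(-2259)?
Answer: -3*I*sqrt(1506) ≈ -116.42*I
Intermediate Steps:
V(S) = sqrt(6)*sqrt(S) (V(S) = sqrt(5*S + S) = sqrt(6*S) = sqrt(6)*sqrt(S))
-V(-2259) = -sqrt(6)*sqrt(-2259) = -sqrt(6)*3*I*sqrt(251) = -3*I*sqrt(1506)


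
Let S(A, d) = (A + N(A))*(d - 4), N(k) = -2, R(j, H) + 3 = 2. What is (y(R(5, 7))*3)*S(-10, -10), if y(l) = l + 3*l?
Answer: -2016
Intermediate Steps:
R(j, H) = -1 (R(j, H) = -3 + 2 = -1)
y(l) = 4*l
S(A, d) = (-4 + d)*(-2 + A) (S(A, d) = (A - 2)*(d - 4) = (-2 + A)*(-4 + d) = (-4 + d)*(-2 + A))
(y(R(5, 7))*3)*S(-10, -10) = ((4*(-1))*3)*(8 - 4*(-10) - 2*(-10) - 10*(-10)) = (-4*3)*(8 + 40 + 20 + 100) = -12*168 = -2016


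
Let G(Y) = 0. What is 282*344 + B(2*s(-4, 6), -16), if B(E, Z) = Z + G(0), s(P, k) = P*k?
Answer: 96992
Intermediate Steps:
B(E, Z) = Z (B(E, Z) = Z + 0 = Z)
282*344 + B(2*s(-4, 6), -16) = 282*344 - 16 = 97008 - 16 = 96992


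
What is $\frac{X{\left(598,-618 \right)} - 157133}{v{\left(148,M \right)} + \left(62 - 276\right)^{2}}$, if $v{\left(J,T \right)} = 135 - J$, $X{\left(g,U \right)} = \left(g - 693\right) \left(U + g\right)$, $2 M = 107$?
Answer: $- \frac{155233}{45783} \approx -3.3906$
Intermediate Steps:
$M = \frac{107}{2}$ ($M = \frac{1}{2} \cdot 107 = \frac{107}{2} \approx 53.5$)
$X{\left(g,U \right)} = \left(-693 + g\right) \left(U + g\right)$
$\frac{X{\left(598,-618 \right)} - 157133}{v{\left(148,M \right)} + \left(62 - 276\right)^{2}} = \frac{\left(598^{2} - -428274 - 414414 - 369564\right) - 157133}{\left(135 - 148\right) + \left(62 - 276\right)^{2}} = \frac{\left(357604 + 428274 - 414414 - 369564\right) - 157133}{\left(135 - 148\right) + \left(-214\right)^{2}} = \frac{1900 - 157133}{-13 + 45796} = - \frac{155233}{45783}$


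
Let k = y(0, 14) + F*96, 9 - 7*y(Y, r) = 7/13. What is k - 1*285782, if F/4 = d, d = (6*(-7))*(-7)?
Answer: -15732516/91 ≈ -1.7288e+5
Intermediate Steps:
y(Y, r) = 110/91 (y(Y, r) = 9/7 - 1/13 = 110/91)
d = 294 (d = -42*(-7) = 294)
F = 1176 (F = 4*294 = 1176)
k = 10273646/91 (k = 110/91 + 1176*96 = 110/91 + 112896 = 10273646/91 ≈ 1.1290e+5)
k - 1*285782 = 10273646/91 - 1*285782 = 10273646/91 - 285782 = -15732516/91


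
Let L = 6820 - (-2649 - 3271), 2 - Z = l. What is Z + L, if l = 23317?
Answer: -10575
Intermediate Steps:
Z = -23315 (Z = 2 - 1*23317 = 2 - 23317 = -23315)
L = 12740 (L = 6820 - 1*(-5920) = 6820 + 5920 = 12740)
Z + L = -23315 + 12740 = -10575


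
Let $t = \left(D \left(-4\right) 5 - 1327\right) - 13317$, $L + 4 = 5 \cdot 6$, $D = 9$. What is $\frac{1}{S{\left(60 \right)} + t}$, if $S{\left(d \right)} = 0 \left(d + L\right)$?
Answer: $- \frac{1}{14824} \approx -6.7458 \cdot 10^{-5}$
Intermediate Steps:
$L = 26$ ($L = -4 + 5 \cdot 6 = -4 + 30 = 26$)
$S{\left(d \right)} = 0$ ($S{\left(d \right)} = 0 \left(d + 26\right) = 0 \left(26 + d\right) = 0$)
$t = -14824$ ($t = \left(9 \left(-4\right) 5 - 1327\right) - 13317 = \left(\left(-36\right) 5 - 1327\right) - 13317 = \left(-180 - 1327\right) - 13317 = -1507 - 13317 = -14824$)
$\frac{1}{S{\left(60 \right)} + t} = \frac{1}{0 - 14824} = \frac{1}{-14824} = - \frac{1}{14824}$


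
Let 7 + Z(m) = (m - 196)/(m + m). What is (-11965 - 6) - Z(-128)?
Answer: -765777/64 ≈ -11965.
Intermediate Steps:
Z(m) = -7 + (-196 + m)/(2*m) (Z(m) = -7 + (m - 196)/(m + m) = -7 + (-196 + m)/((2*m)) = -7 + (-196 + m)*(1/(2*m)) = -7 + (-196 + m)/(2*m))
(-11965 - 6) - Z(-128) = (-11965 - 6) - (-13/2 - 98/(-128)) = -11971 - (-13/2 - 98*(-1/128)) = -11971 - (-13/2 + 49/64) = -11971 - 1*(-367/64) = -11971 + 367/64 = -765777/64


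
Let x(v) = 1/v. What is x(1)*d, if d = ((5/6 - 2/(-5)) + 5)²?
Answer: 34969/900 ≈ 38.854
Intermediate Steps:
x(v) = 1/v
d = 34969/900 (d = ((5*(⅙) - 2*(-⅕)) + 5)² = ((⅚ + ⅖) + 5)² = (37/30 + 5)² = (187/30)² = 34969/900 ≈ 38.854)
x(1)*d = (34969/900)/1 = 1*(34969/900) = 34969/900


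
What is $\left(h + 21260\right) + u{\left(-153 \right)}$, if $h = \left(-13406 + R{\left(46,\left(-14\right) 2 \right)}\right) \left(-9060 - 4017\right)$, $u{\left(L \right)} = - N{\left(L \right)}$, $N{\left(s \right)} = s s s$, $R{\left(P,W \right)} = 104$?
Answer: $177553091$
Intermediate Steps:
$N{\left(s \right)} = s^{3}$ ($N{\left(s \right)} = s^{2} s = s^{3}$)
$u{\left(L \right)} = - L^{3}$
$h = 173950254$ ($h = \left(-13406 + 104\right) \left(-9060 - 4017\right) = \left(-13302\right) \left(-13077\right) = 173950254$)
$\left(h + 21260\right) + u{\left(-153 \right)} = \left(173950254 + 21260\right) - \left(-153\right)^{3} = 173971514 - -3581577 = 173971514 + 3581577 = 177553091$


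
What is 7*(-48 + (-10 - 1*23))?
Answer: -567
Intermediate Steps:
7*(-48 + (-10 - 1*23)) = 7*(-48 + (-10 - 23)) = 7*(-48 - 33) = 7*(-81) = -567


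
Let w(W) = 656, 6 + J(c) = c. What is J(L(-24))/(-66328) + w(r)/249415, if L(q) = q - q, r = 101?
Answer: 22503829/8271599060 ≈ 0.0027206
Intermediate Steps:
L(q) = 0
J(c) = -6 + c
J(L(-24))/(-66328) + w(r)/249415 = (-6 + 0)/(-66328) + 656/249415 = -6*(-1/66328) + 656*(1/249415) = 3/33164 + 656/249415 = 22503829/8271599060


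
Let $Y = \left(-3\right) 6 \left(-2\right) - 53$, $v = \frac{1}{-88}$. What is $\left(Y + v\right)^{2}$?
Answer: $\frac{2241009}{7744} \approx 289.39$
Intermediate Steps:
$v = - \frac{1}{88} \approx -0.011364$
$Y = -17$ ($Y = \left(-18\right) \left(-2\right) - 53 = 36 - 53 = -17$)
$\left(Y + v\right)^{2} = \left(-17 - \frac{1}{88}\right)^{2} = \left(- \frac{1497}{88}\right)^{2} = \frac{2241009}{7744}$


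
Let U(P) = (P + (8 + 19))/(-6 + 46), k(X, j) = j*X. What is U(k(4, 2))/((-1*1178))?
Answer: -7/9424 ≈ -0.00074278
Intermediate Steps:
k(X, j) = X*j
U(P) = 27/40 + P/40 (U(P) = (P + 27)/40 = (27 + P)*(1/40) = 27/40 + P/40)
U(k(4, 2))/((-1*1178)) = (27/40 + (4*2)/40)/((-1*1178)) = (27/40 + (1/40)*8)/(-1178) = (27/40 + ⅕)*(-1/1178) = (7/8)*(-1/1178) = -7/9424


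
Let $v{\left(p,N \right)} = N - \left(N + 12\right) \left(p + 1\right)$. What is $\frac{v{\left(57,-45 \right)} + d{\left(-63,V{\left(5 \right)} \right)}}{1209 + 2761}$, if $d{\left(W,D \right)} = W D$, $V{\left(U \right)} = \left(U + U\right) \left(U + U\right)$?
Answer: $- \frac{4431}{3970} \approx -1.1161$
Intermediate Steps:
$V{\left(U \right)} = 4 U^{2}$ ($V{\left(U \right)} = 2 U 2 U = 4 U^{2}$)
$d{\left(W,D \right)} = D W$
$v{\left(p,N \right)} = N - \left(1 + p\right) \left(12 + N\right)$ ($v{\left(p,N \right)} = N - \left(12 + N\right) \left(1 + p\right) = N - \left(1 + p\right) \left(12 + N\right)$)
$\frac{v{\left(57,-45 \right)} + d{\left(-63,V{\left(5 \right)} \right)}}{1209 + 2761} = \frac{\left(-12 - 684 - \left(-45\right) 57\right) + 4 \cdot 5^{2} \left(-63\right)}{1209 + 2761} = \frac{\left(-12 - 684 + 2565\right) + 4 \cdot 25 \left(-63\right)}{3970} = \left(1869 + 100 \left(-63\right)\right) \frac{1}{3970} = \left(1869 - 6300\right) \frac{1}{3970} = \left(-4431\right) \frac{1}{3970} = - \frac{4431}{3970}$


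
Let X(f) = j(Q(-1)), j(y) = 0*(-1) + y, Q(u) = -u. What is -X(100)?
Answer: -1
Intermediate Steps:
j(y) = y (j(y) = 0 + y = y)
X(f) = 1 (X(f) = -1*(-1) = 1)
-X(100) = -1*1 = -1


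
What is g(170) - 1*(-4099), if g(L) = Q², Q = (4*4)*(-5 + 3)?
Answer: 5123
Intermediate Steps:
Q = -32 (Q = 16*(-2) = -32)
g(L) = 1024 (g(L) = (-32)² = 1024)
g(170) - 1*(-4099) = 1024 - 1*(-4099) = 1024 + 4099 = 5123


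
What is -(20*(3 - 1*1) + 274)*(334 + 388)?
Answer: -226708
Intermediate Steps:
-(20*(3 - 1*1) + 274)*(334 + 388) = -(20*(3 - 1) + 274)*722 = -(20*2 + 274)*722 = -(40 + 274)*722 = -314*722 = -1*226708 = -226708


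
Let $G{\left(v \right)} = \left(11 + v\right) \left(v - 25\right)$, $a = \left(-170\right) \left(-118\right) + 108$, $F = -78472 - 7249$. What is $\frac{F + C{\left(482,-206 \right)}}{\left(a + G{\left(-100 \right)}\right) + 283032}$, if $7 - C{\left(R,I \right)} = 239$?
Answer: $- \frac{28651}{104775} \approx -0.27345$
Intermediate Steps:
$F = -85721$ ($F = -78472 - 7249 = -85721$)
$C{\left(R,I \right)} = -232$ ($C{\left(R,I \right)} = 7 - 239 = -232$)
$a = 20168$ ($a = 20060 + 108 = 20168$)
$G{\left(v \right)} = \left(-25 + v\right) \left(11 + v\right)$ ($G{\left(v \right)} = \left(11 + v\right) \left(-25 + v\right) = \left(-25 + v\right) \left(11 + v\right)$)
$\frac{F + C{\left(482,-206 \right)}}{\left(a + G{\left(-100 \right)}\right) + 283032} = \frac{-85721 - 232}{\left(20168 - \left(-1125 - 10000\right)\right) + 283032} = - \frac{85953}{\left(20168 + \left(-275 + 10000 + 1400\right)\right) + 283032} = - \frac{85953}{\left(20168 + 11125\right) + 283032} = - \frac{85953}{31293 + 283032} = - \frac{85953}{314325} = \left(-85953\right) \frac{1}{314325} = - \frac{28651}{104775}$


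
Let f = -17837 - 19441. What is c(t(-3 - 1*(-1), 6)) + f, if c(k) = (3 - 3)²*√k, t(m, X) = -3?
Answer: -37278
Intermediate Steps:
f = -37278
c(k) = 0 (c(k) = 0²*√k = 0*√k = 0)
c(t(-3 - 1*(-1), 6)) + f = 0 - 37278 = -37278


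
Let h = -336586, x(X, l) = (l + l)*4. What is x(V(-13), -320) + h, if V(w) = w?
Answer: -339146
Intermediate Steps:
x(X, l) = 8*l (x(X, l) = (2*l)*4 = 8*l)
x(V(-13), -320) + h = 8*(-320) - 336586 = -2560 - 336586 = -339146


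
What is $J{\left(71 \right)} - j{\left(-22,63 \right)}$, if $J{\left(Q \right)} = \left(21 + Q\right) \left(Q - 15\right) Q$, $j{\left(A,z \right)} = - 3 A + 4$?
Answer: $365722$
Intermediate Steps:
$j{\left(A,z \right)} = 4 - 3 A$
$J{\left(Q \right)} = Q \left(-15 + Q\right) \left(21 + Q\right)$ ($J{\left(Q \right)} = \left(21 + Q\right) \left(-15 + Q\right) Q = \left(-15 + Q\right) \left(21 + Q\right) Q = Q \left(-15 + Q\right) \left(21 + Q\right)$)
$J{\left(71 \right)} - j{\left(-22,63 \right)} = 71 \left(-315 + 71^{2} + 6 \cdot 71\right) - \left(4 - -66\right) = 71 \left(-315 + 5041 + 426\right) - \left(4 + 66\right) = 71 \cdot 5152 - 70 = 365792 - 70 = 365722$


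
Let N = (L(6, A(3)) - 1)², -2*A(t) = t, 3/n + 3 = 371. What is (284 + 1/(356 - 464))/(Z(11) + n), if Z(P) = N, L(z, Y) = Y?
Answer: 2821732/62181 ≈ 45.379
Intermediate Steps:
n = 3/368 (n = 3/(-3 + 371) = 3/368 ≈ 0.0081522)
A(t) = -t/2
N = 25/4 (N = (-½*3 - 1)² = (-3/2 - 1)² = (-5/2)² = 25/4 ≈ 6.2500)
Z(P) = 25/4
(284 + 1/(356 - 464))/(Z(11) + n) = (284 + 1/(356 - 464))/(25/4 + 3/368) = (284 + 1/(-108))/(2303/368) = (284 - 1/108)*(368/2303) = (30671/108)*(368/2303) = 2821732/62181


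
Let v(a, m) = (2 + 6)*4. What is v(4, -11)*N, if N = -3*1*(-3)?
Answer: 288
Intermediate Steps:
v(a, m) = 32 (v(a, m) = 8*4 = 32)
N = 9 (N = -3*(-3) = 9)
v(4, -11)*N = 32*9 = 288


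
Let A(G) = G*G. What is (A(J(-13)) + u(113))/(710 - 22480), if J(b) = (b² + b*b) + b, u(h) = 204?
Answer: -105829/21770 ≈ -4.8612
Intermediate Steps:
J(b) = b + 2*b² (J(b) = (b² + b²) + b = 2*b² + b = b + 2*b²)
A(G) = G²
(A(J(-13)) + u(113))/(710 - 22480) = ((-13*(1 + 2*(-13)))² + 204)/(710 - 22480) = ((-13*(1 - 26))² + 204)/(-21770) = ((-13*(-25))² + 204)*(-1/21770) = (325² + 204)*(-1/21770) = (105625 + 204)*(-1/21770) = 105829*(-1/21770) = -105829/21770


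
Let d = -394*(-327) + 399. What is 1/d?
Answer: 1/129237 ≈ 7.7377e-6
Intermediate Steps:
d = 129237 (d = 128838 + 399 = 129237)
1/d = 1/129237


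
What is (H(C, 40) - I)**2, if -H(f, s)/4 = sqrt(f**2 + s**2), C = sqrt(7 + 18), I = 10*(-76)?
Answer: 603600 - 30400*sqrt(65) ≈ 3.5851e+5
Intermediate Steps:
I = -760
C = 5 (C = sqrt(25) = 5)
H(f, s) = -4*sqrt(f**2 + s**2)
(H(C, 40) - I)**2 = (-4*sqrt(5**2 + 40**2) - 1*(-760))**2 = (-4*sqrt(25 + 1600) + 760)**2 = (-20*sqrt(65) + 760)**2 = (760 - 20*sqrt(65))**2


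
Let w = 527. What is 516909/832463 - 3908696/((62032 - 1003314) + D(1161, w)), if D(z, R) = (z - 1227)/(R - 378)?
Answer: 139329980629577/29188459534973 ≈ 4.7735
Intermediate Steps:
D(z, R) = (-1227 + z)/(-378 + R)
516909/832463 - 3908696/((62032 - 1003314) + D(1161, w)) = 516909/832463 - 3908696/((62032 - 1003314) + (-1227 + 1161)/(-378 + 527)) = 516909*(1/832463) - 3908696/(-941282 - 66/149) = 516909/832463 - 3908696/(-941282 + (1/149)*(-66)) = 516909/832463 - 3908696/(-941282 - 66/149) = 516909/832463 - 3908696/(-140251084/149) = 516909/832463 - 3908696*(-149/140251084) = 516909/832463 + 145598926/35062771 = 139329980629577/29188459534973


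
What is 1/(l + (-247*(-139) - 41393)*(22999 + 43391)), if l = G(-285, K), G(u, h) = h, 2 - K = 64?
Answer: -1/468713462 ≈ -2.1335e-9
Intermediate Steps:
K = -62 (K = 2 - 1*64 = 2 - 64 = -62)
l = -62
1/(l + (-247*(-139) - 41393)*(22999 + 43391)) = 1/(-62 + (-247*(-139) - 41393)*(22999 + 43391)) = 1/(-62 + (34333 - 41393)*66390) = 1/(-62 - 7060*66390) = 1/(-62 - 468713400) = 1/(-468713462) = -1/468713462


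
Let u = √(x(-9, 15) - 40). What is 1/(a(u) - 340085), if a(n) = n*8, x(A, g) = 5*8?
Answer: -1/340085 ≈ -2.9404e-6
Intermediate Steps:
x(A, g) = 40
u = 0 (u = √(40 - 40) = √0 = 0)
a(n) = 8*n
1/(a(u) - 340085) = 1/(8*0 - 340085) = 1/(0 - 340085) = 1/(-340085) = -1/340085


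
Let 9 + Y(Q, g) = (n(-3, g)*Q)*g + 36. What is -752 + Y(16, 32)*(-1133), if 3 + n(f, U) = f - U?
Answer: 22012305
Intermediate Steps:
n(f, U) = -3 + f - U (n(f, U) = -3 + (f - U) = -3 + f - U)
Y(Q, g) = 27 + Q*g*(-6 - g) (Y(Q, g) = -9 + (((-3 - 3 - g)*Q)*g + 36) = -9 + (((-6 - g)*Q)*g + 36) = -9 + ((Q*(-6 - g))*g + 36) = -9 + (Q*g*(-6 - g) + 36) = -9 + (36 + Q*g*(-6 - g)) = 27 + Q*g*(-6 - g))
-752 + Y(16, 32)*(-1133) = -752 + (27 - 1*16*32*(6 + 32))*(-1133) = -752 + (27 - 1*16*32*38)*(-1133) = -752 + (27 - 19456)*(-1133) = -752 - 19429*(-1133) = -752 + 22013057 = 22012305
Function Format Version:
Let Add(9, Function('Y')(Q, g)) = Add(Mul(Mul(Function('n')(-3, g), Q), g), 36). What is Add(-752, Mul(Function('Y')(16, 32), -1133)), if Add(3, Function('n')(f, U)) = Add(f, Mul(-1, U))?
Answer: 22012305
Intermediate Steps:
Function('n')(f, U) = Add(-3, f, Mul(-1, U)) (Function('n')(f, U) = Add(-3, Add(f, Mul(-1, U))) = Add(-3, f, Mul(-1, U)))
Function('Y')(Q, g) = Add(27, Mul(Q, g, Add(-6, Mul(-1, g)))) (Function('Y')(Q, g) = Add(-9, Add(Mul(Mul(Add(-3, -3, Mul(-1, g)), Q), g), 36)) = Add(-9, Add(Mul(Mul(Add(-6, Mul(-1, g)), Q), g), 36)) = Add(-9, Add(Mul(Mul(Q, Add(-6, Mul(-1, g))), g), 36)) = Add(-9, Add(Mul(Q, g, Add(-6, Mul(-1, g))), 36)) = Add(-9, Add(36, Mul(Q, g, Add(-6, Mul(-1, g))))) = Add(27, Mul(Q, g, Add(-6, Mul(-1, g)))))
Add(-752, Mul(Function('Y')(16, 32), -1133)) = Add(-752, Mul(Add(27, Mul(-1, 16, 32, Add(6, 32))), -1133)) = Add(-752, Mul(Add(27, Mul(-1, 16, 32, 38)), -1133)) = Add(-752, Mul(Add(27, -19456), -1133)) = Add(-752, Mul(-19429, -1133)) = Add(-752, 22013057) = 22012305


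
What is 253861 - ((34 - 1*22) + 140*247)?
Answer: 219269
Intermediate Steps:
253861 - ((34 - 1*22) + 140*247) = 253861 - ((34 - 22) + 34580) = 253861 - (12 + 34580) = 253861 - 1*34592 = 253861 - 34592 = 219269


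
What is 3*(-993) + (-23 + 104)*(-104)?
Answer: -11403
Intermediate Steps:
3*(-993) + (-23 + 104)*(-104) = -2979 + 81*(-104) = -2979 - 8424 = -11403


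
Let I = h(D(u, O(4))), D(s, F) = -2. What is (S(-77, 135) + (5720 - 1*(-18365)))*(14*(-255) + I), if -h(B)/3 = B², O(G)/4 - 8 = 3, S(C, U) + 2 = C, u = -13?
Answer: -85989492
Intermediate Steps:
S(C, U) = -2 + C
O(G) = 44 (O(G) = 32 + 4*3 = 32 + 12 = 44)
h(B) = -3*B²
I = -12 (I = -3*(-2)² = -3*4 = -12)
(S(-77, 135) + (5720 - 1*(-18365)))*(14*(-255) + I) = ((-2 - 77) + (5720 - 1*(-18365)))*(14*(-255) - 12) = (-79 + (5720 + 18365))*(-3570 - 12) = (-79 + 24085)*(-3582) = 24006*(-3582) = -85989492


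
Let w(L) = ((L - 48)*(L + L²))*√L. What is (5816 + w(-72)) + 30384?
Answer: 36200 - 3680640*I*√2 ≈ 36200.0 - 5.2052e+6*I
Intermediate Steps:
w(L) = √L*(-48 + L)*(L + L²) (w(L) = ((-48 + L)*(L + L²))*√L = √L*(-48 + L)*(L + L²))
(5816 + w(-72)) + 30384 = (5816 + (-72)^(3/2)*(-48 + (-72)² - 47*(-72))) + 30384 = (5816 + (-432*I*√2)*(-48 + 5184 + 3384)) + 30384 = (5816 - 432*I*√2*8520) + 30384 = (5816 - 3680640*I*√2) + 30384 = 36200 - 3680640*I*√2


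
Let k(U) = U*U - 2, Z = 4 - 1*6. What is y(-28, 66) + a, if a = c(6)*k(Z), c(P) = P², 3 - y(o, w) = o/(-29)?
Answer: 2147/29 ≈ 74.034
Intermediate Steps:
y(o, w) = 3 + o/29 (y(o, w) = 3 - o/(-29) = 3 - o*(-1)/29 = 3 - (-1)*o/29 = 3 + o/29)
Z = -2 (Z = 4 - 6 = -2)
k(U) = -2 + U² (k(U) = U² - 2 = -2 + U²)
a = 72 (a = 6²*(-2 + (-2)²) = 36*(-2 + 4) = 36*2 = 72)
y(-28, 66) + a = (3 + (1/29)*(-28)) + 72 = (3 - 28/29) + 72 = 59/29 + 72 = 2147/29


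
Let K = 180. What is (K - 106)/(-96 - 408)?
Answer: -37/252 ≈ -0.14683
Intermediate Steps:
(K - 106)/(-96 - 408) = (180 - 106)/(-96 - 408) = 74/(-504) = 74*(-1/504) = -37/252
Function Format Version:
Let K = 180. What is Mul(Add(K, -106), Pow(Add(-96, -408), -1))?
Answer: Rational(-37, 252) ≈ -0.14683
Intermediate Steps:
Mul(Add(K, -106), Pow(Add(-96, -408), -1)) = Mul(Add(180, -106), Pow(Add(-96, -408), -1)) = Mul(74, Pow(-504, -1)) = Mul(74, Rational(-1, 504)) = Rational(-37, 252)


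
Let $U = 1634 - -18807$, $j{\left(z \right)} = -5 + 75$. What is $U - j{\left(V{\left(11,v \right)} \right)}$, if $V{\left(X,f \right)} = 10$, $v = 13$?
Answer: $20371$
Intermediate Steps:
$j{\left(z \right)} = 70$
$U = 20441$ ($U = 1634 + 18807 = 20441$)
$U - j{\left(V{\left(11,v \right)} \right)} = 20441 - 70 = 20371$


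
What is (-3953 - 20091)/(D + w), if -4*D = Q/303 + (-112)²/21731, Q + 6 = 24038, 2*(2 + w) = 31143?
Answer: -316635099384/204771507415 ≈ -1.5463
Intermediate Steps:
w = 31139/2 (w = -2 + (½)*31143 = -2 + 31143/2 = 31139/2 ≈ 15570.)
Q = 24032 (Q = -6 + 24038 = 24032)
D = -131510056/6584493 (D = -(24032/303 + (-112)²/21731)/4 = -(24032*(1/303) + 12544*(1/21731))/4 = -(24032/303 + 12544/21731)/4 = -¼*526040224/6584493 = -131510056/6584493 ≈ -19.973)
(-3953 - 20091)/(D + w) = (-3953 - 20091)/(-131510056/6584493 + 31139/2) = -24044/204771507415/13168986 = -24044*13168986/204771507415 = -316635099384/204771507415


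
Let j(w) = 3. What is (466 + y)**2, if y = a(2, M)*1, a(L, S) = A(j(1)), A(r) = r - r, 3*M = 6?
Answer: 217156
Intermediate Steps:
M = 2 (M = (1/3)*6 = 2)
A(r) = 0
a(L, S) = 0
y = 0 (y = 0*1 = 0)
(466 + y)**2 = (466 + 0)**2 = 466**2 = 217156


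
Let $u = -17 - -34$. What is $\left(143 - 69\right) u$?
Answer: $1258$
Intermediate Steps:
$u = 17$ ($u = -17 + 34 = 17$)
$\left(143 - 69\right) u = \left(143 - 69\right) 17 = 74 \cdot 17 = 1258$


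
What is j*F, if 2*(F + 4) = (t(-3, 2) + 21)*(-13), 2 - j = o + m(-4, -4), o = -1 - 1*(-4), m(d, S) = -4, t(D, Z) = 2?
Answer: -921/2 ≈ -460.50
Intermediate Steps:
o = 3 (o = -1 + 4 = 3)
j = 3 (j = 2 - (3 - 4) = 2 - 1*(-1) = 2 + 1 = 3)
F = -307/2 (F = -4 + ((2 + 21)*(-13))/2 = -4 + (23*(-13))/2 = -4 + (½)*(-299) = -4 - 299/2 = -307/2 ≈ -153.50)
j*F = 3*(-307/2) = -921/2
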